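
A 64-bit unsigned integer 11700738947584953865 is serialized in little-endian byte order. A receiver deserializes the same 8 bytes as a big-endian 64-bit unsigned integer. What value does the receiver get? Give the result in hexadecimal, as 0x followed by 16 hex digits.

0x090E6164146061A2

11700738947584953865 in 64-bit hexadecimal is 0xA261601464610E09.
Stored little-endian, the bytes at ascending addresses are 09 0E 61 64 14 60 61 A2.
Read back as big-endian, the last byte is least significant, giving 0x090E6164146061A2.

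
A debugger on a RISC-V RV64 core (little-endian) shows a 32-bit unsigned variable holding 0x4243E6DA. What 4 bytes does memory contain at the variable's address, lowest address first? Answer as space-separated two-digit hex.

Split into bytes (most-significant first): 42 43 E6 DA.
Little-endian stores the least-significant byte at the lowest address.
So at ascending addresses the bytes are DA E6 43 42.

DA E6 43 42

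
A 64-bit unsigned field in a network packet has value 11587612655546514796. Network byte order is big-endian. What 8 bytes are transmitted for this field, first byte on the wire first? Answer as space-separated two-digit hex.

11587612655546514796 in hexadecimal, padded to 64 bits, is 0xA0CF785100ABBD6C.
Split into bytes (most-significant first): A0 CF 78 51 00 AB BD 6C.
Big-endian stores the most-significant byte at the lowest address.
So the memory order matches the most-significant-first order: A0 CF 78 51 00 AB BD 6C.

A0 CF 78 51 00 AB BD 6C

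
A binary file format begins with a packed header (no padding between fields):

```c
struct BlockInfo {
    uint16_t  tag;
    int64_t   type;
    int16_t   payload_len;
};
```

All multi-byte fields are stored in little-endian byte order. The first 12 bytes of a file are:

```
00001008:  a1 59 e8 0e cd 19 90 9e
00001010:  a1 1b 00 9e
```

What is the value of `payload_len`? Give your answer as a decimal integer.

`payload_len` follows `tag` (2 B), `type` (8 B), so it starts at offset 2 + 8 = 10 and occupies 2 bytes.
Bytes at offsets 10..11: 00 9E.
Little-endian: lowest address holds the least-significant byte.
Reassemble most-significant byte first: 9E 00 → 0x9E00.
Top bit is set, so as a signed 16-bit value this is 0x9E00 − 2^16 = -25088.

-25088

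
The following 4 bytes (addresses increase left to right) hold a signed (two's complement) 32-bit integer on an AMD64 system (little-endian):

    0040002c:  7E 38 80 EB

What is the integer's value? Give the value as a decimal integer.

Little-endian stores the least-significant byte at the lowest address.
Reassemble most-significant byte first: EB 80 38 7E → 0xEB80387E.
Top bit is set, so as a signed 32-bit value this is 0xEB80387E − 2^32 = -343918466.

-343918466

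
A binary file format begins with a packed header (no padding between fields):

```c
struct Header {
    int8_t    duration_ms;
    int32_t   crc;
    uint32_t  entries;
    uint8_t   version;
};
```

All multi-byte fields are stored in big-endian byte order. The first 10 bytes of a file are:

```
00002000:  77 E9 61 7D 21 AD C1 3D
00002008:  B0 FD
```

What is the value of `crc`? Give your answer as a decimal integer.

-379486943

`crc` follows `duration_ms` (1 byte), so it starts at byte offset 1 and occupies 4 bytes.
Bytes at offsets 1..4: E9 61 7D 21.
Big-endian: lowest address holds the most-significant byte.
The bytes are already most-significant first: 0xE9617D21.
Top bit is set, so as a signed 32-bit value this is 0xE9617D21 − 2^32 = -379486943.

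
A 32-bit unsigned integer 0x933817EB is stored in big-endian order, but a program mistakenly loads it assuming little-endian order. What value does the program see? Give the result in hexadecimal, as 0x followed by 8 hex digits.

0xEB173893

Stored big-endian, the bytes at ascending addresses are 93 38 17 EB.
Read back as little-endian, the first byte is least significant, giving 0xEB173893.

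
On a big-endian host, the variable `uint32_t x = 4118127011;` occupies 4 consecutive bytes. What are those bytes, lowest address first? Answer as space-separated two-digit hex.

F5 75 A1 A3

4118127011 in hexadecimal, padded to 32 bits, is 0xF575A1A3.
Split into bytes (most-significant first): F5 75 A1 A3.
Big-endian stores the most-significant byte at the lowest address.
So the memory order matches the most-significant-first order: F5 75 A1 A3.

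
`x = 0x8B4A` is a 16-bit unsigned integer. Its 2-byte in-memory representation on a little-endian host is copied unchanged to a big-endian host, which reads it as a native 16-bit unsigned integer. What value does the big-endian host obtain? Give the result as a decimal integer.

19083

Stored little-endian, the bytes at ascending addresses are 4A 8B.
Read back as big-endian, the last byte is least significant, giving 0x4A8B.
0x4A8B = 19083.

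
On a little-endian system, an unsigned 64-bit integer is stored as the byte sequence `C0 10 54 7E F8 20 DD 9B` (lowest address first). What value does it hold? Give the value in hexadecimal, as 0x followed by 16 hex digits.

0x9BDD20F87E5410C0

Little-endian stores the least-significant byte at the lowest address.
Reassemble most-significant byte first: 9B DD 20 F8 7E 54 10 C0 → 0x9BDD20F87E5410C0.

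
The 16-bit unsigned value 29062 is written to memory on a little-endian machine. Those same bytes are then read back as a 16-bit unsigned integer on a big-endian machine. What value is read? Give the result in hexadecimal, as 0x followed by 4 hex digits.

29062 in 16-bit hexadecimal is 0x7186.
Stored little-endian, the bytes at ascending addresses are 86 71.
Read back as big-endian, the last byte is least significant, giving 0x8671.

0x8671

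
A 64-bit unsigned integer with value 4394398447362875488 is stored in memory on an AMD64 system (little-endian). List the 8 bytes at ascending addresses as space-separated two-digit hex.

4394398447362875488 in hexadecimal, padded to 64 bits, is 0x3CFC0A1AF897A060.
Split into bytes (most-significant first): 3C FC 0A 1A F8 97 A0 60.
Little-endian: lowest address holds the least-significant byte.
So at ascending addresses the bytes are 60 A0 97 F8 1A 0A FC 3C.

60 A0 97 F8 1A 0A FC 3C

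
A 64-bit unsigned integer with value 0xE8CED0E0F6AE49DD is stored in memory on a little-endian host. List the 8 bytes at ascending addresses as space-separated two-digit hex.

Split into bytes (most-significant first): E8 CE D0 E0 F6 AE 49 DD.
Little-endian stores the least-significant byte at the lowest address.
So at ascending addresses the bytes are DD 49 AE F6 E0 D0 CE E8.

DD 49 AE F6 E0 D0 CE E8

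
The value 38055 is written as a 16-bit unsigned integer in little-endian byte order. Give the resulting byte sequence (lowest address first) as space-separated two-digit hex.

A7 94

38055 in hexadecimal, padded to 16 bits, is 0x94A7.
Split into bytes (most-significant first): 94 A7.
Little-endian: lowest address holds the least-significant byte.
So at ascending addresses the bytes are A7 94.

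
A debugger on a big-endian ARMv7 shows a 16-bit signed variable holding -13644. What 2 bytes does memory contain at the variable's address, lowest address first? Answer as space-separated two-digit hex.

Two's complement of -13644 in 16 bits: 13644 = 0x354C; invert → 0xCAB3; add 1 → 0xCAB4.
Split into bytes (most-significant first): CA B4.
Big-endian stores the most-significant byte at the lowest address.
So the memory order matches the most-significant-first order: CA B4.

CA B4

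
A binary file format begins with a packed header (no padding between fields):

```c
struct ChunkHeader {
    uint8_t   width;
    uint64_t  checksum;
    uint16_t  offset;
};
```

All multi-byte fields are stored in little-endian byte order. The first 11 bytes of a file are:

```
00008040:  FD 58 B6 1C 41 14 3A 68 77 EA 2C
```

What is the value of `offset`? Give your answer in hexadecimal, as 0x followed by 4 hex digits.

0x2CEA

`offset` follows `width` (1 B), `checksum` (8 B), so it starts at offset 1 + 8 = 9 and occupies 2 bytes.
Bytes at offsets 9..10: EA 2C.
Little-endian: lowest address holds the least-significant byte.
Reassemble most-significant byte first: 2C EA → 0x2CEA.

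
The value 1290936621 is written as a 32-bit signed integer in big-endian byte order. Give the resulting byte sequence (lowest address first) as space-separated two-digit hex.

1290936621 in hexadecimal, padded to 32 bits, is 0x4CF2212D.
Split into bytes (most-significant first): 4C F2 21 2D.
Big-endian: lowest address holds the most-significant byte.
So the memory order matches the most-significant-first order: 4C F2 21 2D.

4C F2 21 2D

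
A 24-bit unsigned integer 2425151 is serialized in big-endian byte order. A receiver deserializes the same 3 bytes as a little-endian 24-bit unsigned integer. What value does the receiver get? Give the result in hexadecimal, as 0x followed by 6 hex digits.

2425151 in 24-bit hexadecimal is 0x25013F.
Stored big-endian, the bytes at ascending addresses are 25 01 3F.
Read back as little-endian, the first byte is least significant, giving 0x3F0125.

0x3F0125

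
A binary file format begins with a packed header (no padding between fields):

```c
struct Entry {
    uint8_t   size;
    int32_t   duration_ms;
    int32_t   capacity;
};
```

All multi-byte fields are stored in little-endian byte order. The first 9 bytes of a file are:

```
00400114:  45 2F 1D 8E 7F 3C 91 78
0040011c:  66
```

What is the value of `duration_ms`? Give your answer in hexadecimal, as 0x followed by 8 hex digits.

0x7F8E1D2F

`duration_ms` follows `size` (1 byte), so it starts at byte offset 1 and occupies 4 bytes.
Bytes at offsets 1..4: 2F 1D 8E 7F.
Little-endian: lowest address holds the least-significant byte.
Reassemble most-significant byte first: 7F 8E 1D 2F → 0x7F8E1D2F.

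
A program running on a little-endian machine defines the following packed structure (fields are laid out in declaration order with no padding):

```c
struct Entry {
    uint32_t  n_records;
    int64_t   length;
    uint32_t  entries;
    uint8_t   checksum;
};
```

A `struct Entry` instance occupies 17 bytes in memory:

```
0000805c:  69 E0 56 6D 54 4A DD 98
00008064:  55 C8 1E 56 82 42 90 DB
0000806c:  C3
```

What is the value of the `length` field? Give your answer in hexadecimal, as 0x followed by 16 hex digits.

0x561EC85598DD4A54

`length` follows `n_records` (4 bytes), so it starts at byte offset 4 and occupies 8 bytes.
Bytes at offsets 4..11: 54 4A DD 98 55 C8 1E 56.
In little-endian order the low byte comes first in memory.
Reassemble most-significant byte first: 56 1E C8 55 98 DD 4A 54 → 0x561EC85598DD4A54.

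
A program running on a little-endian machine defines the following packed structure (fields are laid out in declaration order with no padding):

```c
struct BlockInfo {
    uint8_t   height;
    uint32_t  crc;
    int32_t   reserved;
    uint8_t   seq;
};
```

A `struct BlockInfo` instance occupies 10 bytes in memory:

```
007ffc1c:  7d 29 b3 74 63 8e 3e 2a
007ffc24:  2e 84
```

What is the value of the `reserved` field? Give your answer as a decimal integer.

`reserved` follows `height` (1 B), `crc` (4 B), so it starts at offset 1 + 4 = 5 and occupies 4 bytes.
Bytes at offsets 5..8: 8E 3E 2A 2E.
Little-endian: lowest address holds the least-significant byte.
Reassemble most-significant byte first: 2E 2A 3E 8E → 0x2E2A3E8E.
0x2E2A3E8E = 774520462.

774520462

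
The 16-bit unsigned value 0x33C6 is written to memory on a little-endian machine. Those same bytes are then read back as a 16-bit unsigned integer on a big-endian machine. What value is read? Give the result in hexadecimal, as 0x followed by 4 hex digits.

Stored little-endian, the bytes at ascending addresses are C6 33.
Read back as big-endian, the last byte is least significant, giving 0xC633.

0xC633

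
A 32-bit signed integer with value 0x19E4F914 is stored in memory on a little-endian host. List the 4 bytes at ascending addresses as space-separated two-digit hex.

Split into bytes (most-significant first): 19 E4 F9 14.
Little-endian stores the least-significant byte at the lowest address.
So at ascending addresses the bytes are 14 F9 E4 19.

14 F9 E4 19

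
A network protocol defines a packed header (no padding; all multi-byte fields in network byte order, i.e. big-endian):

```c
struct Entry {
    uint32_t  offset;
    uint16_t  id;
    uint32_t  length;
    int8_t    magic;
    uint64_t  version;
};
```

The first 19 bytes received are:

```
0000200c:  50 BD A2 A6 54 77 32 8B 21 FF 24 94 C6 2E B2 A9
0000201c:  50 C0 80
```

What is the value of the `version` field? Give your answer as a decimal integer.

10720307307881742464

`version` follows `offset` (4 B), `id` (2 B), `length` (4 B), `magic` (1 B), so it starts at offset 4 + 2 + 4 + 1 = 11 and occupies 8 bytes.
Bytes at offsets 11..18: 94 C6 2E B2 A9 50 C0 80.
In big-endian order the high byte comes first in memory.
The bytes are already most-significant first: 0x94C62EB2A950C080.
0x94C62EB2A950C080 = 10720307307881742464.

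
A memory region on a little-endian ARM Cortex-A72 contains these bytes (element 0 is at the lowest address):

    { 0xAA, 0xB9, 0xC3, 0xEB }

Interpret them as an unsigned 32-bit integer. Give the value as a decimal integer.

In little-endian order the low byte comes first in memory.
Reassemble most-significant byte first: EB C3 B9 AA → 0xEBC3B9AA.
0xEBC3B9AA = 3955472810.

3955472810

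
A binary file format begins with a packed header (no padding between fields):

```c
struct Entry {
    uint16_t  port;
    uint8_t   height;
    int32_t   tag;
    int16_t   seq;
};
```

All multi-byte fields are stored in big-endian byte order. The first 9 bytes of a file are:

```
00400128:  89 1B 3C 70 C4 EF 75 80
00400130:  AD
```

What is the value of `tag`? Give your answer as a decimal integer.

`tag` follows `port` (2 B), `height` (1 B), so it starts at offset 2 + 1 = 3 and occupies 4 bytes.
Bytes at offsets 3..6: 70 C4 EF 75.
Big-endian stores the most-significant byte at the lowest address.
The bytes are already most-significant first: 0x70C4EF75.
0x70C4EF75 = 1891954549.

1891954549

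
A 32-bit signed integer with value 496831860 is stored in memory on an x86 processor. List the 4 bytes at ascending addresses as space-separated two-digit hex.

496831860 in hexadecimal, padded to 32 bits, is 0x1D9D0D74.
Split into bytes (most-significant first): 1D 9D 0D 74.
Little-endian stores the least-significant byte at the lowest address.
So at ascending addresses the bytes are 74 0D 9D 1D.

74 0D 9D 1D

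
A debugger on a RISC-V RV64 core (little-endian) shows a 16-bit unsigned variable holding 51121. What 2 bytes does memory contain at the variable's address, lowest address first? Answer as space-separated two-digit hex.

B1 C7

51121 in hexadecimal, padded to 16 bits, is 0xC7B1.
Split into bytes (most-significant first): C7 B1.
Little-endian: lowest address holds the least-significant byte.
So at ascending addresses the bytes are B1 C7.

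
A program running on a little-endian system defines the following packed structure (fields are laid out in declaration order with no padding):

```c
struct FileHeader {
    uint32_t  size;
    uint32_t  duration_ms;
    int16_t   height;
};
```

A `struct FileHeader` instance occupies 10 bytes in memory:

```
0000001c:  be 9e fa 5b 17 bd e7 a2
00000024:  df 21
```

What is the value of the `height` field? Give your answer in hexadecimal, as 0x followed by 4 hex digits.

0x21DF

`height` follows `size` (4 B), `duration_ms` (4 B), so it starts at offset 4 + 4 = 8 and occupies 2 bytes.
Bytes at offsets 8..9: DF 21.
Little-endian stores the least-significant byte at the lowest address.
Reassemble most-significant byte first: 21 DF → 0x21DF.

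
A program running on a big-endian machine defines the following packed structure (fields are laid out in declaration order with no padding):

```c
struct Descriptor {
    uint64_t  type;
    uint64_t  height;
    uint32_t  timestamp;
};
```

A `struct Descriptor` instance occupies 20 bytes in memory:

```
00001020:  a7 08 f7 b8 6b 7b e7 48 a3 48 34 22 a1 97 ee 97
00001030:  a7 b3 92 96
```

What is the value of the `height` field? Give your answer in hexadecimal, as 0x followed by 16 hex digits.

`height` follows `type` (8 bytes), so it starts at byte offset 8 and occupies 8 bytes.
Bytes at offsets 8..15: A3 48 34 22 A1 97 EE 97.
Big-endian stores the most-significant byte at the lowest address.
The bytes are already most-significant first: 0xA3483422A197EE97.

0xA3483422A197EE97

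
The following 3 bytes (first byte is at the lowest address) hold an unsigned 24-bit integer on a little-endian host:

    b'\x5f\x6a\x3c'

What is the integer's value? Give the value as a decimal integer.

Little-endian: lowest address holds the least-significant byte.
Reassemble most-significant byte first: 3C 6A 5F → 0x3C6A5F.
0x3C6A5F = 3959391.

3959391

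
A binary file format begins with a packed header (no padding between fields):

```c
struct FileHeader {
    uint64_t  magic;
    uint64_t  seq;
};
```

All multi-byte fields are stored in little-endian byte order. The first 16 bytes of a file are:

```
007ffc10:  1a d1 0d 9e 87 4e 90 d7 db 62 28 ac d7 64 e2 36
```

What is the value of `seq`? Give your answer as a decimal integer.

`seq` follows `magic` (8 bytes), so it starts at byte offset 8 and occupies 8 bytes.
Bytes at offsets 8..15: DB 62 28 AC D7 64 E2 36.
In little-endian order the low byte comes first in memory.
Reassemble most-significant byte first: 36 E2 64 D7 AC 28 62 DB → 0x36E264D7AC2862DB.
0x36E264D7AC2862DB = 3954834300253790939.

3954834300253790939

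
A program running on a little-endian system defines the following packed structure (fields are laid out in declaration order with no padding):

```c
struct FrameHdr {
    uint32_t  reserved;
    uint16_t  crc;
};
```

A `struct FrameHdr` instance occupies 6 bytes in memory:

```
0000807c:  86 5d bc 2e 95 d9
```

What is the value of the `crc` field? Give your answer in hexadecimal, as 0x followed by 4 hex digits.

`crc` follows `reserved` (4 bytes), so it starts at byte offset 4 and occupies 2 bytes.
Bytes at offsets 4..5: 95 D9.
In little-endian order the low byte comes first in memory.
Reassemble most-significant byte first: D9 95 → 0xD995.

0xD995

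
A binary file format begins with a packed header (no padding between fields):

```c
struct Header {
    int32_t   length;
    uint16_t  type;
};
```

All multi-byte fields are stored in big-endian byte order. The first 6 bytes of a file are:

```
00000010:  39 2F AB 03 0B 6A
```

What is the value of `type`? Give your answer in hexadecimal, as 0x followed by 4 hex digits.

`type` follows `length` (4 bytes), so it starts at byte offset 4 and occupies 2 bytes.
Bytes at offsets 4..5: 0B 6A.
Big-endian: lowest address holds the most-significant byte.
The bytes are already most-significant first: 0x0B6A.

0x0B6A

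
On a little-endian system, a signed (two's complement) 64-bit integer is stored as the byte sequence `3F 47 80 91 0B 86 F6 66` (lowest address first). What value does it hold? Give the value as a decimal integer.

Little-endian: lowest address holds the least-significant byte.
Reassemble most-significant byte first: 66 F6 86 0B 91 80 47 3F → 0x66F6860B9180473F.
0x66F6860B9180473F = 7419264820383336255.

7419264820383336255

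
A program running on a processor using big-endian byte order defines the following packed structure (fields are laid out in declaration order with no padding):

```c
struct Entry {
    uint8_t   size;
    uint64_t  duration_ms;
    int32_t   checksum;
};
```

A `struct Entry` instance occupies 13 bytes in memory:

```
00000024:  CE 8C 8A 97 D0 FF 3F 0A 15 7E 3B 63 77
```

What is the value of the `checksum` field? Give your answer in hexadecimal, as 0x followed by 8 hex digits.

0x7E3B6377

`checksum` follows `size` (1 B), `duration_ms` (8 B), so it starts at offset 1 + 8 = 9 and occupies 4 bytes.
Bytes at offsets 9..12: 7E 3B 63 77.
Big-endian stores the most-significant byte at the lowest address.
The bytes are already most-significant first: 0x7E3B6377.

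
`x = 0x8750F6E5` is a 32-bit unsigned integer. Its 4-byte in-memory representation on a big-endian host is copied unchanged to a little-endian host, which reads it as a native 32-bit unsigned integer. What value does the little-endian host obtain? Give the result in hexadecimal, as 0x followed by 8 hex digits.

Stored big-endian, the bytes at ascending addresses are 87 50 F6 E5.
Read back as little-endian, the first byte is least significant, giving 0xE5F65087.

0xE5F65087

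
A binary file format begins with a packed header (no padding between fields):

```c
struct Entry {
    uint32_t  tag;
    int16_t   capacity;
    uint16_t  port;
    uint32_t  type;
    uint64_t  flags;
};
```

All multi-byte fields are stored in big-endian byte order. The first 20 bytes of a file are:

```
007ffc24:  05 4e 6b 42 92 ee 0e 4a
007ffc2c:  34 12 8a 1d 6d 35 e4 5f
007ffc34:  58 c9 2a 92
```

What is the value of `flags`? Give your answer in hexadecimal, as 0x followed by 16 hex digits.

0x6D35E45F58C92A92

`flags` follows `tag` (4 B), `capacity` (2 B), `port` (2 B), `type` (4 B), so it starts at offset 4 + 2 + 2 + 4 = 12 and occupies 8 bytes.
Bytes at offsets 12..19: 6D 35 E4 5F 58 C9 2A 92.
In big-endian order the high byte comes first in memory.
The bytes are already most-significant first: 0x6D35E45F58C92A92.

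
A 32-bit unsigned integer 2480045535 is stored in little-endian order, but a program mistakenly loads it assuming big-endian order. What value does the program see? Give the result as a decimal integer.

3749565075

2480045535 in 32-bit hexadecimal is 0x93D27DDF.
Stored little-endian, the bytes at ascending addresses are DF 7D D2 93.
Read back as big-endian, the last byte is least significant, giving 0xDF7DD293.
0xDF7DD293 = 3749565075.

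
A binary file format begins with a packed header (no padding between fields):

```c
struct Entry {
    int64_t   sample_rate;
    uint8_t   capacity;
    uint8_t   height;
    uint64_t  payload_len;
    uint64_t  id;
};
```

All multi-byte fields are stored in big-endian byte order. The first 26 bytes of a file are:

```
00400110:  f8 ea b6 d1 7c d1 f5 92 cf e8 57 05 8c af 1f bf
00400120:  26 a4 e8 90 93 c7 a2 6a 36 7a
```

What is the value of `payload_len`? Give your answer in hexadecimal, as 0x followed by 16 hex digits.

0x57058CAF1FBF26A4

`payload_len` follows `sample_rate` (8 B), `capacity` (1 B), `height` (1 B), so it starts at offset 8 + 1 + 1 = 10 and occupies 8 bytes.
Bytes at offsets 10..17: 57 05 8C AF 1F BF 26 A4.
Big-endian stores the most-significant byte at the lowest address.
The bytes are already most-significant first: 0x57058CAF1FBF26A4.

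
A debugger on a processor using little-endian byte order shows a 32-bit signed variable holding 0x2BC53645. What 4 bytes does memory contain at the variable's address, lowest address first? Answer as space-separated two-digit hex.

45 36 C5 2B

Split into bytes (most-significant first): 2B C5 36 45.
Little-endian stores the least-significant byte at the lowest address.
So at ascending addresses the bytes are 45 36 C5 2B.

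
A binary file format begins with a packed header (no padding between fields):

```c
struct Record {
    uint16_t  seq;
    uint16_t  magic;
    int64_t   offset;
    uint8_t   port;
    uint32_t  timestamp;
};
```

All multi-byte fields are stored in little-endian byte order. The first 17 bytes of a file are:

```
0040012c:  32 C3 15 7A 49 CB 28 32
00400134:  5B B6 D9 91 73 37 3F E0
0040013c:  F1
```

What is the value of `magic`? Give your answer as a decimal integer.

31253

`magic` follows `seq` (2 bytes), so it starts at byte offset 2 and occupies 2 bytes.
Bytes at offsets 2..3: 15 7A.
Little-endian: lowest address holds the least-significant byte.
Reassemble most-significant byte first: 7A 15 → 0x7A15.
0x7A15 = 31253.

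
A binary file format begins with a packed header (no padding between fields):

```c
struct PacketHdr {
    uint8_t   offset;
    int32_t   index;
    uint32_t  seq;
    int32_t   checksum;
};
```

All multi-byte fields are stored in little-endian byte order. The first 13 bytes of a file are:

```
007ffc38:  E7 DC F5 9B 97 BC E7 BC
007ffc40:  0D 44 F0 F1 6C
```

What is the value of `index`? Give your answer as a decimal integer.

`index` follows `offset` (1 byte), so it starts at byte offset 1 and occupies 4 bytes.
Bytes at offsets 1..4: DC F5 9B 97.
In little-endian order the low byte comes first in memory.
Reassemble most-significant byte first: 97 9B F5 DC → 0x979BF5DC.
Top bit is set, so as a signed 32-bit value this is 0x979BF5DC − 2^32 = -1751386660.

-1751386660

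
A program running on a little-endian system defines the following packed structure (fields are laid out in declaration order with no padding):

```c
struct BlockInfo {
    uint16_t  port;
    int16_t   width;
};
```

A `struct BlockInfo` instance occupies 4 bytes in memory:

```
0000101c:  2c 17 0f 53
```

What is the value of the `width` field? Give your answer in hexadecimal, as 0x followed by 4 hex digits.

0x530F

`width` follows `port` (2 bytes), so it starts at byte offset 2 and occupies 2 bytes.
Bytes at offsets 2..3: 0F 53.
Little-endian stores the least-significant byte at the lowest address.
Reassemble most-significant byte first: 53 0F → 0x530F.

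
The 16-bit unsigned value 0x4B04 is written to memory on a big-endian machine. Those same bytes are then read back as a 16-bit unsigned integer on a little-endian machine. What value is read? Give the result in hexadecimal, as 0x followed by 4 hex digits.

0x044B

Stored big-endian, the bytes at ascending addresses are 4B 04.
Read back as little-endian, the first byte is least significant, giving 0x044B.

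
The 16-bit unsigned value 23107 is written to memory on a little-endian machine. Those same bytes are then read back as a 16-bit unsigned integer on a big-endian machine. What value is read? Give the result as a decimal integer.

17242

23107 in 16-bit hexadecimal is 0x5A43.
Stored little-endian, the bytes at ascending addresses are 43 5A.
Read back as big-endian, the last byte is least significant, giving 0x435A.
0x435A = 17242.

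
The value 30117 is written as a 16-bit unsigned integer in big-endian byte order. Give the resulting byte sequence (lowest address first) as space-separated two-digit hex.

30117 in hexadecimal, padded to 16 bits, is 0x75A5.
Split into bytes (most-significant first): 75 A5.
Big-endian: lowest address holds the most-significant byte.
So the memory order matches the most-significant-first order: 75 A5.

75 A5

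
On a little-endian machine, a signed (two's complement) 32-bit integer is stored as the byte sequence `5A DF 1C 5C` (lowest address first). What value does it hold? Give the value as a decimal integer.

1545396058

Little-endian stores the least-significant byte at the lowest address.
Reassemble most-significant byte first: 5C 1C DF 5A → 0x5C1CDF5A.
0x5C1CDF5A = 1545396058.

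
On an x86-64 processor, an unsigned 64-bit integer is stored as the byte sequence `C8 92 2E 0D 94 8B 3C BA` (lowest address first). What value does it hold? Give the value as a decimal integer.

13419754457649812168

Little-endian stores the least-significant byte at the lowest address.
Reassemble most-significant byte first: BA 3C 8B 94 0D 2E 92 C8 → 0xBA3C8B940D2E92C8.
0xBA3C8B940D2E92C8 = 13419754457649812168.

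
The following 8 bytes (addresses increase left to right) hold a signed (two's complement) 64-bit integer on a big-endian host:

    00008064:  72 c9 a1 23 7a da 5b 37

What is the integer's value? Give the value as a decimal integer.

8271319364399684407

Big-endian: lowest address holds the most-significant byte.
The bytes are already most-significant first: 0x72C9A1237ADA5B37.
0x72C9A1237ADA5B37 = 8271319364399684407.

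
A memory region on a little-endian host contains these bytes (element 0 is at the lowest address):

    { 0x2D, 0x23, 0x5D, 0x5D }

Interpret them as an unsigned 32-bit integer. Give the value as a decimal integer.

Little-endian: lowest address holds the least-significant byte.
Reassemble most-significant byte first: 5D 5D 23 2D → 0x5D5D232D.
0x5D5D232D = 1566384941.

1566384941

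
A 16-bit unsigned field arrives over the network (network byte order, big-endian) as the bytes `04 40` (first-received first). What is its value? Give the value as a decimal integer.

Big-endian: lowest address holds the most-significant byte.
The bytes are already most-significant first: 0x0440.
0x0440 = 1088.

1088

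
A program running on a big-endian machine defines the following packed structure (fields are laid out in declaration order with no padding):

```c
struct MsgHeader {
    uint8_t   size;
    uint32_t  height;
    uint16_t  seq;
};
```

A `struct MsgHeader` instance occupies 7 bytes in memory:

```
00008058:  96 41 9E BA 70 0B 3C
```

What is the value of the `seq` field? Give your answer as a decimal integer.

`seq` follows `size` (1 B), `height` (4 B), so it starts at offset 1 + 4 = 5 and occupies 2 bytes.
Bytes at offsets 5..6: 0B 3C.
Big-endian stores the most-significant byte at the lowest address.
The bytes are already most-significant first: 0x0B3C.
0x0B3C = 2876.

2876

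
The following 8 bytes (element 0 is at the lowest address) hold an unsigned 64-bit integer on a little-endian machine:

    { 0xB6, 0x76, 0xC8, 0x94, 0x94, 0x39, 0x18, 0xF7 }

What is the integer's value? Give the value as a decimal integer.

17805044437123364534

Little-endian stores the least-significant byte at the lowest address.
Reassemble most-significant byte first: F7 18 39 94 94 C8 76 B6 → 0xF718399494C876B6.
0xF718399494C876B6 = 17805044437123364534.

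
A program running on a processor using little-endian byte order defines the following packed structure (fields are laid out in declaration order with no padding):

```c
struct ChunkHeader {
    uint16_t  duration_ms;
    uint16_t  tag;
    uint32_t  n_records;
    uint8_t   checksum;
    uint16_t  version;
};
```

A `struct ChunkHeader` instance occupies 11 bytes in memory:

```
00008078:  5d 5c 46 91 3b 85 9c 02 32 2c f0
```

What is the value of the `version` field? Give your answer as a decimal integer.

`version` follows `duration_ms` (2 B), `tag` (2 B), `n_records` (4 B), `checksum` (1 B), so it starts at offset 2 + 2 + 4 + 1 = 9 and occupies 2 bytes.
Bytes at offsets 9..10: 2C F0.
In little-endian order the low byte comes first in memory.
Reassemble most-significant byte first: F0 2C → 0xF02C.
0xF02C = 61484.

61484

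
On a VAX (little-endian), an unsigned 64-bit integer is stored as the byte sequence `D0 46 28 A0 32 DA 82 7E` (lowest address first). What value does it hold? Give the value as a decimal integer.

9116088506721519312

In little-endian order the low byte comes first in memory.
Reassemble most-significant byte first: 7E 82 DA 32 A0 28 46 D0 → 0x7E82DA32A02846D0.
0x7E82DA32A02846D0 = 9116088506721519312.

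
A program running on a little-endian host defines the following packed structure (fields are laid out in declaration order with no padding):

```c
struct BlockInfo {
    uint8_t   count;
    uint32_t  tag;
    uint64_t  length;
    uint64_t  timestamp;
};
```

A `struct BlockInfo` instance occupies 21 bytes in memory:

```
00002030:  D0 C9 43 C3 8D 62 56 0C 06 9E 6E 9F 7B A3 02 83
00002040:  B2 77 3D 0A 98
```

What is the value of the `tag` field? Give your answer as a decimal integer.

2378384329

`tag` follows `count` (1 byte), so it starts at byte offset 1 and occupies 4 bytes.
Bytes at offsets 1..4: C9 43 C3 8D.
In little-endian order the low byte comes first in memory.
Reassemble most-significant byte first: 8D C3 43 C9 → 0x8DC343C9.
0x8DC343C9 = 2378384329.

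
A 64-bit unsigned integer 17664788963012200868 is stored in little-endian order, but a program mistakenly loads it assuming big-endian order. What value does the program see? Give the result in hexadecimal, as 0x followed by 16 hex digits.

17664788963012200868 in 64-bit hexadecimal is 0xF525EFF8449549A4.
Stored little-endian, the bytes at ascending addresses are A4 49 95 44 F8 EF 25 F5.
Read back as big-endian, the last byte is least significant, giving 0xA4499544F8EF25F5.

0xA4499544F8EF25F5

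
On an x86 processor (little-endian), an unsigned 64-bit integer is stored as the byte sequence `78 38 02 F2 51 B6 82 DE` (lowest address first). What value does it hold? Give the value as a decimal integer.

Little-endian: lowest address holds the least-significant byte.
Reassemble most-significant byte first: DE 82 B6 51 F2 02 38 78 → 0xDE82B651F2023878.
0xDE82B651F2023878 = 16033578086461225080.

16033578086461225080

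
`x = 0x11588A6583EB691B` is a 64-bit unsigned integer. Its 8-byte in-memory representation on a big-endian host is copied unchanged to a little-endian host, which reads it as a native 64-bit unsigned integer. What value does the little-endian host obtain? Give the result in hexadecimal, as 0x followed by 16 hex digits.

0x1B69EB83658A5811

Stored big-endian, the bytes at ascending addresses are 11 58 8A 65 83 EB 69 1B.
Read back as little-endian, the first byte is least significant, giving 0x1B69EB83658A5811.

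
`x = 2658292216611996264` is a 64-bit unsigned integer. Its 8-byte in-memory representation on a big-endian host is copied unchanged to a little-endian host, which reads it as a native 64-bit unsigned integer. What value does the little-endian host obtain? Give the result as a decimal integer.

7494650383212930084

2658292216611996264 in 64-bit hexadecimal is 0x24E426AFD0580268.
Stored big-endian, the bytes at ascending addresses are 24 E4 26 AF D0 58 02 68.
Read back as little-endian, the first byte is least significant, giving 0x680258D0AF26E424.
0x680258D0AF26E424 = 7494650383212930084.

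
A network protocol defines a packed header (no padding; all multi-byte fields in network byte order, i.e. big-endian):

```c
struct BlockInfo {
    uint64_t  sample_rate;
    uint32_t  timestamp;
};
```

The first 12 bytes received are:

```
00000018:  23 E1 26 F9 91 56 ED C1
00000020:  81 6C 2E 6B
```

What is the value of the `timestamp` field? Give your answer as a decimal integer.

2171350635

`timestamp` follows `sample_rate` (8 bytes), so it starts at byte offset 8 and occupies 4 bytes.
Bytes at offsets 8..11: 81 6C 2E 6B.
Big-endian stores the most-significant byte at the lowest address.
The bytes are already most-significant first: 0x816C2E6B.
0x816C2E6B = 2171350635.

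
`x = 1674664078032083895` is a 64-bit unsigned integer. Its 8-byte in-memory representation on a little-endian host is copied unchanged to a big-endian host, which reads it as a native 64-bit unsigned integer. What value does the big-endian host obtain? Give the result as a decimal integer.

1674664078032083895 in 64-bit hexadecimal is 0x173D9A1B31359BB7.
Stored little-endian, the bytes at ascending addresses are B7 9B 35 31 1B 9A 3D 17.
Read back as big-endian, the last byte is least significant, giving 0xB79B35311B9A3D17.
0xB79B35311B9A3D17 = 13230226815363726615.

13230226815363726615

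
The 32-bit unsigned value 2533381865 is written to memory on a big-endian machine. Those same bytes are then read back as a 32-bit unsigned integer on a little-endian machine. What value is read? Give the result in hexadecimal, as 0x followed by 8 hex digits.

2533381865 in 32-bit hexadecimal is 0x970056E9.
Stored big-endian, the bytes at ascending addresses are 97 00 56 E9.
Read back as little-endian, the first byte is least significant, giving 0xE9560097.

0xE9560097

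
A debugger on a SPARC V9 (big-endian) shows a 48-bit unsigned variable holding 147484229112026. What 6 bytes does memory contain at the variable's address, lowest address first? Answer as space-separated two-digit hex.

147484229112026 in hexadecimal, padded to 48 bits, is 0x8622D91610DA.
Split into bytes (most-significant first): 86 22 D9 16 10 DA.
Big-endian: lowest address holds the most-significant byte.
So the memory order matches the most-significant-first order: 86 22 D9 16 10 DA.

86 22 D9 16 10 DA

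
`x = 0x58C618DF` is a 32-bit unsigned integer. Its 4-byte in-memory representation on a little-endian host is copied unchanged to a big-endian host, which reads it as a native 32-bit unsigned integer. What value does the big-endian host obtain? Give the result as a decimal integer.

3742942808

Stored little-endian, the bytes at ascending addresses are DF 18 C6 58.
Read back as big-endian, the last byte is least significant, giving 0xDF18C658.
0xDF18C658 = 3742942808.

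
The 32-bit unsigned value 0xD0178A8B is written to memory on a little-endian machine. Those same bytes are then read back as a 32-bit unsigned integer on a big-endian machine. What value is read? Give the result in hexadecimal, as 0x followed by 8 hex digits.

0x8B8A17D0

Stored little-endian, the bytes at ascending addresses are 8B 8A 17 D0.
Read back as big-endian, the last byte is least significant, giving 0x8B8A17D0.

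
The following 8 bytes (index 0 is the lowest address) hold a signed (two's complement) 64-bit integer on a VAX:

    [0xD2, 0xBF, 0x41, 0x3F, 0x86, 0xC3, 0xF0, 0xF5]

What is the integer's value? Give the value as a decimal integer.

Little-endian stores the least-significant byte at the lowest address.
Reassemble most-significant byte first: F5 F0 C3 86 3F 41 BF D2 → 0xF5F0C3863F41BFD2.
Top bit is set, so as a signed 64-bit value this is 0xF5F0C3863F41BFD2 − 2^64 = -724864558652342318.

-724864558652342318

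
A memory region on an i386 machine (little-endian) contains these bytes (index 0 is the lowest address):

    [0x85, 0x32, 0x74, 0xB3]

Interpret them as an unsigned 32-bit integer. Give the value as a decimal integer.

Little-endian stores the least-significant byte at the lowest address.
Reassemble most-significant byte first: B3 74 32 85 → 0xB3743285.
0xB3743285 = 3010736773.

3010736773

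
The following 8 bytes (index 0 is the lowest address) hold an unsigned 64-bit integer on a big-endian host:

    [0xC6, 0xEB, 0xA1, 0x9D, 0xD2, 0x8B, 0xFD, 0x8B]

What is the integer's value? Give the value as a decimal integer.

14333727938251062667

Big-endian: lowest address holds the most-significant byte.
The bytes are already most-significant first: 0xC6EBA19DD28BFD8B.
0xC6EBA19DD28BFD8B = 14333727938251062667.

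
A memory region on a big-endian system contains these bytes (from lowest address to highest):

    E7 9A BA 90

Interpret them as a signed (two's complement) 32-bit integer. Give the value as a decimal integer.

-409290096

Big-endian stores the most-significant byte at the lowest address.
The bytes are already most-significant first: 0xE79ABA90.
Top bit is set, so as a signed 32-bit value this is 0xE79ABA90 − 2^32 = -409290096.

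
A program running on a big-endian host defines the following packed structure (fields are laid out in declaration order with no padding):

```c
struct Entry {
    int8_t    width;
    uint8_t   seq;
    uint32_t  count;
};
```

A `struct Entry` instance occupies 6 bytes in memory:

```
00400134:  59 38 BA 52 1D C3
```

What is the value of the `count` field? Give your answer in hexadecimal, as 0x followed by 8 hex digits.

0xBA521DC3

`count` follows `width` (1 B), `seq` (1 B), so it starts at offset 1 + 1 = 2 and occupies 4 bytes.
Bytes at offsets 2..5: BA 52 1D C3.
In big-endian order the high byte comes first in memory.
The bytes are already most-significant first: 0xBA521DC3.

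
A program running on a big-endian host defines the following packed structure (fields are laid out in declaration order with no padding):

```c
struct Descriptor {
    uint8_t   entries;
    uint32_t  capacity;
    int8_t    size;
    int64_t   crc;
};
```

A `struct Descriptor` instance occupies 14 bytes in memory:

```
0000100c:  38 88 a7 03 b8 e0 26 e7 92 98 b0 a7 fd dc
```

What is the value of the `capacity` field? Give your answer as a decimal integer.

2292646840

`capacity` follows `entries` (1 byte), so it starts at byte offset 1 and occupies 4 bytes.
Bytes at offsets 1..4: 88 A7 03 B8.
Big-endian stores the most-significant byte at the lowest address.
The bytes are already most-significant first: 0x88A703B8.
0x88A703B8 = 2292646840.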